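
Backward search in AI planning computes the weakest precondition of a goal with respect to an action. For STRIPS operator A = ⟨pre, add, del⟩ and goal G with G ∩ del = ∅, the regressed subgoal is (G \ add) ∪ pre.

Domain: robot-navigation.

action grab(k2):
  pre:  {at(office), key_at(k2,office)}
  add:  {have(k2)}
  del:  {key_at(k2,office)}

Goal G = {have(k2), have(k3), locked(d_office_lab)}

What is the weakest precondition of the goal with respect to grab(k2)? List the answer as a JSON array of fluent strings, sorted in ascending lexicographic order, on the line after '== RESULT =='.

Compute (G \ add) ∪ pre:
  G ∩ del = {}  (empty — regression defined)
  G \ add = {have(k2), have(k3), locked(d_office_lab)} \ {have(k2)} = {have(k3), locked(d_office_lab)}
  ∪ pre   = {have(k3), locked(d_office_lab)} ∪ {at(office), key_at(k2,office)}
          = {at(office), have(k3), key_at(k2,office), locked(d_office_lab)}

== RESULT ==
["at(office)", "have(k3)", "key_at(k2,office)", "locked(d_office_lab)"]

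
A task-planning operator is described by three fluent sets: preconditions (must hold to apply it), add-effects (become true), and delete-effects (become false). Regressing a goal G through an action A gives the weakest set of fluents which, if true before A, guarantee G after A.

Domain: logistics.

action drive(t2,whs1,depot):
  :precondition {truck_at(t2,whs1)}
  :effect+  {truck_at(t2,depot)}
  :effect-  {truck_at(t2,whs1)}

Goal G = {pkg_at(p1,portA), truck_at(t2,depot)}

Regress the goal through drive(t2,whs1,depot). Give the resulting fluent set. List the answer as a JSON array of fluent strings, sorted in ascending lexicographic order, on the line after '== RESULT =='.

Regress:
  G ∩ del = {}  (empty — regression defined)
  G \ add = {pkg_at(p1,portA), truck_at(t2,depot)} \ {truck_at(t2,depot)} = {pkg_at(p1,portA)}
  ∪ pre   = {pkg_at(p1,portA)} ∪ {truck_at(t2,whs1)}
          = {pkg_at(p1,portA), truck_at(t2,whs1)}

== RESULT ==
["pkg_at(p1,portA)", "truck_at(t2,whs1)"]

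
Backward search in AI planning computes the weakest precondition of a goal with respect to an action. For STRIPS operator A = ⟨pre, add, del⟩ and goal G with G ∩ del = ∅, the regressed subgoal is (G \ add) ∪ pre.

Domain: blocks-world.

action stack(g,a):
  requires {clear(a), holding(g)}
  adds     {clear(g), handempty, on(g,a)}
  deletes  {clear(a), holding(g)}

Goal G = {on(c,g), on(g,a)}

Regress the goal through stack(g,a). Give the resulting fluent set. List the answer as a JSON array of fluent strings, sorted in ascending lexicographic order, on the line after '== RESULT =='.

Compute (G \ add) ∪ pre:
  G ∩ del = {}  (empty — regression defined)
  G \ add = {on(c,g), on(g,a)} \ {clear(g), handempty, on(g,a)} = {on(c,g)}
  ∪ pre   = {on(c,g)} ∪ {clear(a), holding(g)}
          = {clear(a), holding(g), on(c,g)}

== RESULT ==
["clear(a)", "holding(g)", "on(c,g)"]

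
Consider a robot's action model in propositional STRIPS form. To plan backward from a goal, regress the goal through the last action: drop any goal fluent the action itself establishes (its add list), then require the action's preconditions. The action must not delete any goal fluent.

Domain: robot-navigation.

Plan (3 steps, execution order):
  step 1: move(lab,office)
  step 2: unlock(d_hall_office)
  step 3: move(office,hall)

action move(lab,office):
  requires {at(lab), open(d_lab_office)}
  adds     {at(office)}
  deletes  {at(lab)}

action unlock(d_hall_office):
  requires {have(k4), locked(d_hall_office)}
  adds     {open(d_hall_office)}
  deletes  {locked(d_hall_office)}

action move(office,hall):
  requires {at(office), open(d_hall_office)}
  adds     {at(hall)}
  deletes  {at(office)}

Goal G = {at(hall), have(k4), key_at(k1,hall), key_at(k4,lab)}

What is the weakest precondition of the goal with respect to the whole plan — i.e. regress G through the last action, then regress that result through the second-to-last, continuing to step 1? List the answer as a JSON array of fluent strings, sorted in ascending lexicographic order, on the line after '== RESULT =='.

Regress step by step:
  through step 3 (move(office,hall)): drop {at(hall)}, keep {have(k4), key_at(k1,hall), key_at(k4,lab)}, require {at(office), open(d_hall_office)}
    → {at(office), have(k4), key_at(k1,hall), key_at(k4,lab), open(d_hall_office)}
  through step 2 (unlock(d_hall_office)): drop {open(d_hall_office)}, keep {at(office), have(k4), key_at(k1,hall), key_at(k4,lab)}, require {have(k4), locked(d_hall_office)}
    → {at(office), have(k4), key_at(k1,hall), key_at(k4,lab), locked(d_hall_office)}
  through step 1 (move(lab,office)): drop {at(office)}, keep {have(k4), key_at(k1,hall), key_at(k4,lab), locked(d_hall_office)}, require {at(lab), open(d_lab_office)}
    → {at(lab), have(k4), key_at(k1,hall), key_at(k4,lab), locked(d_hall_office), open(d_lab_office)}

== RESULT ==
["at(lab)", "have(k4)", "key_at(k1,hall)", "key_at(k4,lab)", "locked(d_hall_office)", "open(d_lab_office)"]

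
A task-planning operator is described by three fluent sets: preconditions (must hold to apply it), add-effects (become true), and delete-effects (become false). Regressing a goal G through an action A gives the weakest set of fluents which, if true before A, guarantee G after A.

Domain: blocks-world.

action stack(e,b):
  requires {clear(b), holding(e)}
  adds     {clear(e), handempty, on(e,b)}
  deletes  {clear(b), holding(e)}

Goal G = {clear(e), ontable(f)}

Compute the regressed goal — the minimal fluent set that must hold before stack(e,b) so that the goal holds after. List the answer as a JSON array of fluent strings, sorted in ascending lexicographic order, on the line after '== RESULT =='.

Compute (G \ add) ∪ pre:
  G ∩ del = {}  (empty — regression defined)
  G \ add = {clear(e), ontable(f)} \ {clear(e), handempty, on(e,b)} = {ontable(f)}
  ∪ pre   = {ontable(f)} ∪ {clear(b), holding(e)}
          = {clear(b), holding(e), ontable(f)}

== RESULT ==
["clear(b)", "holding(e)", "ontable(f)"]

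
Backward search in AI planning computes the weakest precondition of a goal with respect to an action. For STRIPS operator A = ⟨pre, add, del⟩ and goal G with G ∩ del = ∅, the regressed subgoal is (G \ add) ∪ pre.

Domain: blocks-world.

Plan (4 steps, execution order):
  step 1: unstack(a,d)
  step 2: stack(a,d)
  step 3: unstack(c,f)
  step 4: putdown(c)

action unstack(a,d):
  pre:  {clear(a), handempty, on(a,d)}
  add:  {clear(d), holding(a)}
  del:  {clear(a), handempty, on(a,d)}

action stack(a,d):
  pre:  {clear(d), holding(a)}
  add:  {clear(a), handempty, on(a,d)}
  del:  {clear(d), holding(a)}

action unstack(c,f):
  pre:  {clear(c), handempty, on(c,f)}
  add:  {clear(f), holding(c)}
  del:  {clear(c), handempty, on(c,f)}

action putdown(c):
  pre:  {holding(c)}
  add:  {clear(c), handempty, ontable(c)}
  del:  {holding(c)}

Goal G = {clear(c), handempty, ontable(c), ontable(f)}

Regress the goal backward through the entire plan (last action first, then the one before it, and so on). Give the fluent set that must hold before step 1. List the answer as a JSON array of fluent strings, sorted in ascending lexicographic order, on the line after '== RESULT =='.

Work backward from the goal:
  through step 4 (putdown(c)): drop {clear(c), handempty, ontable(c)}, keep {ontable(f)}, require {holding(c)}
    → {holding(c), ontable(f)}
  through step 3 (unstack(c,f)): drop {holding(c)}, keep {ontable(f)}, require {clear(c), handempty, on(c,f)}
    → {clear(c), handempty, on(c,f), ontable(f)}
  through step 2 (stack(a,d)): drop {handempty}, keep {clear(c), on(c,f), ontable(f)}, require {clear(d), holding(a)}
    → {clear(c), clear(d), holding(a), on(c,f), ontable(f)}
  through step 1 (unstack(a,d)): drop {clear(d), holding(a)}, keep {clear(c), on(c,f), ontable(f)}, require {clear(a), handempty, on(a,d)}
    → {clear(a), clear(c), handempty, on(a,d), on(c,f), ontable(f)}

== RESULT ==
["clear(a)", "clear(c)", "handempty", "on(a,d)", "on(c,f)", "ontable(f)"]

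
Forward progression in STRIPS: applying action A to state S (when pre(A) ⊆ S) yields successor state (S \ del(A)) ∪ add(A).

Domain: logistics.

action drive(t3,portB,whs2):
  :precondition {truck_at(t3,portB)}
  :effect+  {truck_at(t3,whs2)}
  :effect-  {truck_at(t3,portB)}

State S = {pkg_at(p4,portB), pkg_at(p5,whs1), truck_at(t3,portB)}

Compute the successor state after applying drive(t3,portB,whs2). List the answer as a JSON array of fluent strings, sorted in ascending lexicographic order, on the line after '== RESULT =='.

Compute (S \ del) ∪ add:
  pre ⊆ S: {truck_at(t3,portB)} ⊆ S  — applicable
  S \ del = {pkg_at(p4,portB), pkg_at(p5,whs1)}
  ∪ add   = {pkg_at(p4,portB), pkg_at(p5,whs1), truck_at(t3,whs2)}

== RESULT ==
["pkg_at(p4,portB)", "pkg_at(p5,whs1)", "truck_at(t3,whs2)"]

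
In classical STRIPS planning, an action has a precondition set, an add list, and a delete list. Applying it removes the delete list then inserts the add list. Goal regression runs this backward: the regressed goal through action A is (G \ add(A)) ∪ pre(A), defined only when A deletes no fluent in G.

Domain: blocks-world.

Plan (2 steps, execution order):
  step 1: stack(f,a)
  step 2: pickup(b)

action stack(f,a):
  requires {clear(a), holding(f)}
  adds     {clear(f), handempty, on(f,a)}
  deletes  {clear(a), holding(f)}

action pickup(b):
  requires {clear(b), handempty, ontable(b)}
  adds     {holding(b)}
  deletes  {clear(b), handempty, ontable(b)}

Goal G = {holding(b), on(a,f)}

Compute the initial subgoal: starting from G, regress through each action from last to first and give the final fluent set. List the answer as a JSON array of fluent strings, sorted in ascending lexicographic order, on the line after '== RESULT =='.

Regress step by step:
  through step 2 (pickup(b)): drop {holding(b)}, keep {on(a,f)}, require {clear(b), handempty, ontable(b)}
    → {clear(b), handempty, on(a,f), ontable(b)}
  through step 1 (stack(f,a)): drop {handempty}, keep {clear(b), on(a,f), ontable(b)}, require {clear(a), holding(f)}
    → {clear(a), clear(b), holding(f), on(a,f), ontable(b)}

== RESULT ==
["clear(a)", "clear(b)", "holding(f)", "on(a,f)", "ontable(b)"]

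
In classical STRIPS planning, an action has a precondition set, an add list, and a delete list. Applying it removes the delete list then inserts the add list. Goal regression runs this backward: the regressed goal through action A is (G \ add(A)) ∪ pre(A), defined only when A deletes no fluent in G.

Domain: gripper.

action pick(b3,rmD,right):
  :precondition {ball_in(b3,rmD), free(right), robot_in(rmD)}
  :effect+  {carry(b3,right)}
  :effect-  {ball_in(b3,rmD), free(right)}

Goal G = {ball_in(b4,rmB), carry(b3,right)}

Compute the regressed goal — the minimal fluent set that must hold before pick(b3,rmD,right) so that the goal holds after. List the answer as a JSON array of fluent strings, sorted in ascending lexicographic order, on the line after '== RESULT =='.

Compute (G \ add) ∪ pre:
  G ∩ del = {}  (empty — regression defined)
  G \ add = {ball_in(b4,rmB), carry(b3,right)} \ {carry(b3,right)} = {ball_in(b4,rmB)}
  ∪ pre   = {ball_in(b4,rmB)} ∪ {ball_in(b3,rmD), free(right), robot_in(rmD)}
          = {ball_in(b3,rmD), ball_in(b4,rmB), free(right), robot_in(rmD)}

== RESULT ==
["ball_in(b3,rmD)", "ball_in(b4,rmB)", "free(right)", "robot_in(rmD)"]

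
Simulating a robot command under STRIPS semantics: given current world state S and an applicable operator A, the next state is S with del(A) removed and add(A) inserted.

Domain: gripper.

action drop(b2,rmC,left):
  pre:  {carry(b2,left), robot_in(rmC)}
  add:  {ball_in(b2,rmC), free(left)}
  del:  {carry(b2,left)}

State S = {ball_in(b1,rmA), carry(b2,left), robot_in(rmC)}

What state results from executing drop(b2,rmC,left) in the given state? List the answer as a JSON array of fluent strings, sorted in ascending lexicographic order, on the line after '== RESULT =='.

Progress:
  pre ⊆ S: {carry(b2,left), robot_in(rmC)} ⊆ S  — applicable
  S \ del = {ball_in(b1,rmA), robot_in(rmC)}
  ∪ add   = {ball_in(b1,rmA), ball_in(b2,rmC), free(left), robot_in(rmC)}

== RESULT ==
["ball_in(b1,rmA)", "ball_in(b2,rmC)", "free(left)", "robot_in(rmC)"]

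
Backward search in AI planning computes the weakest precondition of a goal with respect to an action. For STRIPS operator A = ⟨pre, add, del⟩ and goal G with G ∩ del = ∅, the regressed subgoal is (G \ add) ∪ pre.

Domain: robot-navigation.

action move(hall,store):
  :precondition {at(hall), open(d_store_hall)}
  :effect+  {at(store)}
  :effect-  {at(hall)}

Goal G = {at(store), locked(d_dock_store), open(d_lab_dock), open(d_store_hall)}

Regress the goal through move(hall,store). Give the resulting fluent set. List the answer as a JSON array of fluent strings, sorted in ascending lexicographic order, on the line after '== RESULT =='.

Regress:
  G ∩ del = {}  (empty — regression defined)
  G \ add = {at(store), locked(d_dock_store), open(d_lab_dock), open(d_store_hall)} \ {at(store)} = {locked(d_dock_store), open(d_lab_dock), open(d_store_hall)}
  ∪ pre   = {locked(d_dock_store), open(d_lab_dock), open(d_store_hall)} ∪ {at(hall), open(d_store_hall)}
          = {at(hall), locked(d_dock_store), open(d_lab_dock), open(d_store_hall)}

== RESULT ==
["at(hall)", "locked(d_dock_store)", "open(d_lab_dock)", "open(d_store_hall)"]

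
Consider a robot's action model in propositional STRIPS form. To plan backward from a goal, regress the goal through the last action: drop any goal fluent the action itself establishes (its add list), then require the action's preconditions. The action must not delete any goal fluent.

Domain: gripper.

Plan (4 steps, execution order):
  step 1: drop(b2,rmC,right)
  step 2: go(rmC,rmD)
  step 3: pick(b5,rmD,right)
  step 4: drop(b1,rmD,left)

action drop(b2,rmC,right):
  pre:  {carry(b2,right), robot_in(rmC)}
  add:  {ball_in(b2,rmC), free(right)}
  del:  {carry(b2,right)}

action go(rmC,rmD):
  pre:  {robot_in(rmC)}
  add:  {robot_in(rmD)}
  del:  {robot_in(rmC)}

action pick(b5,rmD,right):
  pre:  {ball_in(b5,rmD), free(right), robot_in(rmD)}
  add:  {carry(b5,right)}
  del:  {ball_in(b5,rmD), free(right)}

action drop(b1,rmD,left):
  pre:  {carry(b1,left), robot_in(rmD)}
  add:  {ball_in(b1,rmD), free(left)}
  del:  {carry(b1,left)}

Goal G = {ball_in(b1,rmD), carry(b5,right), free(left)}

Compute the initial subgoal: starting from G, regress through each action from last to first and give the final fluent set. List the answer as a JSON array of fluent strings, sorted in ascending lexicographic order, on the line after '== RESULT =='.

Regress step by step:
  through step 4 (drop(b1,rmD,left)): drop {ball_in(b1,rmD), free(left)}, keep {carry(b5,right)}, require {carry(b1,left), robot_in(rmD)}
    → {carry(b1,left), carry(b5,right), robot_in(rmD)}
  through step 3 (pick(b5,rmD,right)): drop {carry(b5,right)}, keep {carry(b1,left), robot_in(rmD)}, require {ball_in(b5,rmD), free(right), robot_in(rmD)}
    → {ball_in(b5,rmD), carry(b1,left), free(right), robot_in(rmD)}
  through step 2 (go(rmC,rmD)): drop {robot_in(rmD)}, keep {ball_in(b5,rmD), carry(b1,left), free(right)}, require {robot_in(rmC)}
    → {ball_in(b5,rmD), carry(b1,left), free(right), robot_in(rmC)}
  through step 1 (drop(b2,rmC,right)): drop {free(right)}, keep {ball_in(b5,rmD), carry(b1,left), robot_in(rmC)}, require {carry(b2,right), robot_in(rmC)}
    → {ball_in(b5,rmD), carry(b1,left), carry(b2,right), robot_in(rmC)}

== RESULT ==
["ball_in(b5,rmD)", "carry(b1,left)", "carry(b2,right)", "robot_in(rmC)"]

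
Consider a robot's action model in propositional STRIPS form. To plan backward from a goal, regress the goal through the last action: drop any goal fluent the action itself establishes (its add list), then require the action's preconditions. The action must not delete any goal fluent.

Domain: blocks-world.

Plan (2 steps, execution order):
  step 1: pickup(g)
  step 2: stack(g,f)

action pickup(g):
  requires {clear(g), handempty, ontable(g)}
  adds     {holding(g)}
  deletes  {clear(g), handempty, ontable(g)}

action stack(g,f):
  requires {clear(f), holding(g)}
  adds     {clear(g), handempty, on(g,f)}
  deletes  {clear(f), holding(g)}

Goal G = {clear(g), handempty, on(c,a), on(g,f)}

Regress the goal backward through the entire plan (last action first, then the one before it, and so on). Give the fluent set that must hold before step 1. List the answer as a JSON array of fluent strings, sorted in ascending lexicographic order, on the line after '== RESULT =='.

Regress step by step:
  through step 2 (stack(g,f)): drop {clear(g), handempty, on(g,f)}, keep {on(c,a)}, require {clear(f), holding(g)}
    → {clear(f), holding(g), on(c,a)}
  through step 1 (pickup(g)): drop {holding(g)}, keep {clear(f), on(c,a)}, require {clear(g), handempty, ontable(g)}
    → {clear(f), clear(g), handempty, on(c,a), ontable(g)}

== RESULT ==
["clear(f)", "clear(g)", "handempty", "on(c,a)", "ontable(g)"]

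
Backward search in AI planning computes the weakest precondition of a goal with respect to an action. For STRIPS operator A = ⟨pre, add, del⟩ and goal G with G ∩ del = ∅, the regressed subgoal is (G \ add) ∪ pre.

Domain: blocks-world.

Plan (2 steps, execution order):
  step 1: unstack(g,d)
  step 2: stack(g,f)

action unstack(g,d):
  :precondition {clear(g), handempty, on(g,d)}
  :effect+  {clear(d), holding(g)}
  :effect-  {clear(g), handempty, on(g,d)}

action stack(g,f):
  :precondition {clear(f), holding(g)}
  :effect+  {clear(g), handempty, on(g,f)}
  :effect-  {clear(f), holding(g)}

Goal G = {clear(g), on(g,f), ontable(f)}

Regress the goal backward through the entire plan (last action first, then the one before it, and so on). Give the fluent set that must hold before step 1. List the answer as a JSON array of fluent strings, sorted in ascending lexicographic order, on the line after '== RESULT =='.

Regress step by step:
  through step 2 (stack(g,f)): drop {clear(g), on(g,f)}, keep {ontable(f)}, require {clear(f), holding(g)}
    → {clear(f), holding(g), ontable(f)}
  through step 1 (unstack(g,d)): drop {holding(g)}, keep {clear(f), ontable(f)}, require {clear(g), handempty, on(g,d)}
    → {clear(f), clear(g), handempty, on(g,d), ontable(f)}

== RESULT ==
["clear(f)", "clear(g)", "handempty", "on(g,d)", "ontable(f)"]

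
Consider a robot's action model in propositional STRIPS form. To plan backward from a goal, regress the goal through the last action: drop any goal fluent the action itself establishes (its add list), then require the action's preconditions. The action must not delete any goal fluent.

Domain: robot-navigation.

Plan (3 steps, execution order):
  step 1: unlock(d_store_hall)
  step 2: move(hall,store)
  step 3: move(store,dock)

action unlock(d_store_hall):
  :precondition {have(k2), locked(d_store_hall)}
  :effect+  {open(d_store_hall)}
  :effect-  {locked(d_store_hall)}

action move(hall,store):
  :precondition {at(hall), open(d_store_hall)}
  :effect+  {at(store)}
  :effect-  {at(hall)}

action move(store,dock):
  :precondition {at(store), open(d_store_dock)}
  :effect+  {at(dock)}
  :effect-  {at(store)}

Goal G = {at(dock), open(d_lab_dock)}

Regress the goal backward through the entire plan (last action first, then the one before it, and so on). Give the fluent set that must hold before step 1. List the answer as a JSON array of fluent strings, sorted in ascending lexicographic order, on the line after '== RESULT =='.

Regress step by step:
  through step 3 (move(store,dock)): drop {at(dock)}, keep {open(d_lab_dock)}, require {at(store), open(d_store_dock)}
    → {at(store), open(d_lab_dock), open(d_store_dock)}
  through step 2 (move(hall,store)): drop {at(store)}, keep {open(d_lab_dock), open(d_store_dock)}, require {at(hall), open(d_store_hall)}
    → {at(hall), open(d_lab_dock), open(d_store_dock), open(d_store_hall)}
  through step 1 (unlock(d_store_hall)): drop {open(d_store_hall)}, keep {at(hall), open(d_lab_dock), open(d_store_dock)}, require {have(k2), locked(d_store_hall)}
    → {at(hall), have(k2), locked(d_store_hall), open(d_lab_dock), open(d_store_dock)}

== RESULT ==
["at(hall)", "have(k2)", "locked(d_store_hall)", "open(d_lab_dock)", "open(d_store_dock)"]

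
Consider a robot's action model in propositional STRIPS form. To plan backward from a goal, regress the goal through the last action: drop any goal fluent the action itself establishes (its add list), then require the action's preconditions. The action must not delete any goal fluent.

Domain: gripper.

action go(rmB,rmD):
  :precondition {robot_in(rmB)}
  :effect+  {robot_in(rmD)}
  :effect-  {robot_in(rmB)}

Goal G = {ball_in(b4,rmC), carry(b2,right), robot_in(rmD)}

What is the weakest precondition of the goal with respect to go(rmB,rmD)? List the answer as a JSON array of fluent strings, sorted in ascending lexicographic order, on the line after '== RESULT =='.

Regress:
  G ∩ del = {}  (empty — regression defined)
  G \ add = {ball_in(b4,rmC), carry(b2,right), robot_in(rmD)} \ {robot_in(rmD)} = {ball_in(b4,rmC), carry(b2,right)}
  ∪ pre   = {ball_in(b4,rmC), carry(b2,right)} ∪ {robot_in(rmB)}
          = {ball_in(b4,rmC), carry(b2,right), robot_in(rmB)}

== RESULT ==
["ball_in(b4,rmC)", "carry(b2,right)", "robot_in(rmB)"]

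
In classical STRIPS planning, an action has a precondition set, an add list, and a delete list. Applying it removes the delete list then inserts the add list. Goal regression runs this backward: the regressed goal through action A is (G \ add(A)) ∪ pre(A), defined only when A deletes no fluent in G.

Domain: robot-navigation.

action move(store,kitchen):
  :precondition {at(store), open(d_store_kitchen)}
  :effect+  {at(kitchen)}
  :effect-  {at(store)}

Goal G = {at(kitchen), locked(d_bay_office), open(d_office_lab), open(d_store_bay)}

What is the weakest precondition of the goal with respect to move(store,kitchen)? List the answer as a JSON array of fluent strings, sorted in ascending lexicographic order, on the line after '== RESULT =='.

Compute (G \ add) ∪ pre:
  G ∩ del = {}  (empty — regression defined)
  G \ add = {at(kitchen), locked(d_bay_office), open(d_office_lab), open(d_store_bay)} \ {at(kitchen)} = {locked(d_bay_office), open(d_office_lab), open(d_store_bay)}
  ∪ pre   = {locked(d_bay_office), open(d_office_lab), open(d_store_bay)} ∪ {at(store), open(d_store_kitchen)}
          = {at(store), locked(d_bay_office), open(d_office_lab), open(d_store_bay), open(d_store_kitchen)}

== RESULT ==
["at(store)", "locked(d_bay_office)", "open(d_office_lab)", "open(d_store_bay)", "open(d_store_kitchen)"]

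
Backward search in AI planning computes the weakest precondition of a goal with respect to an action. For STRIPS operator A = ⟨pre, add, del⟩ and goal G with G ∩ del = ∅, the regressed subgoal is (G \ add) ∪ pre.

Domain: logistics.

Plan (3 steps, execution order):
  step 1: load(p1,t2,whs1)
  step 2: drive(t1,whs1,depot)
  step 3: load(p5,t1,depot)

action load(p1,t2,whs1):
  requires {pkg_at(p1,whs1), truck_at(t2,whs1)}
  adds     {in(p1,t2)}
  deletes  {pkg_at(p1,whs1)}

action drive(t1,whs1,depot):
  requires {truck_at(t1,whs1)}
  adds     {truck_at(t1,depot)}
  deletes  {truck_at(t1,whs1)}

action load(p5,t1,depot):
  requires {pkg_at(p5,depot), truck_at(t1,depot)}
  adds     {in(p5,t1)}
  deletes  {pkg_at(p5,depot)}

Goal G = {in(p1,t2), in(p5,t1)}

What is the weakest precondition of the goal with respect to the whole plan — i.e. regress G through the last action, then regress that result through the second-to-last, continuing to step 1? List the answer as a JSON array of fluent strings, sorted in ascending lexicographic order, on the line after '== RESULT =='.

Work backward from the goal:
  through step 3 (load(p5,t1,depot)): drop {in(p5,t1)}, keep {in(p1,t2)}, require {pkg_at(p5,depot), truck_at(t1,depot)}
    → {in(p1,t2), pkg_at(p5,depot), truck_at(t1,depot)}
  through step 2 (drive(t1,whs1,depot)): drop {truck_at(t1,depot)}, keep {in(p1,t2), pkg_at(p5,depot)}, require {truck_at(t1,whs1)}
    → {in(p1,t2), pkg_at(p5,depot), truck_at(t1,whs1)}
  through step 1 (load(p1,t2,whs1)): drop {in(p1,t2)}, keep {pkg_at(p5,depot), truck_at(t1,whs1)}, require {pkg_at(p1,whs1), truck_at(t2,whs1)}
    → {pkg_at(p1,whs1), pkg_at(p5,depot), truck_at(t1,whs1), truck_at(t2,whs1)}

== RESULT ==
["pkg_at(p1,whs1)", "pkg_at(p5,depot)", "truck_at(t1,whs1)", "truck_at(t2,whs1)"]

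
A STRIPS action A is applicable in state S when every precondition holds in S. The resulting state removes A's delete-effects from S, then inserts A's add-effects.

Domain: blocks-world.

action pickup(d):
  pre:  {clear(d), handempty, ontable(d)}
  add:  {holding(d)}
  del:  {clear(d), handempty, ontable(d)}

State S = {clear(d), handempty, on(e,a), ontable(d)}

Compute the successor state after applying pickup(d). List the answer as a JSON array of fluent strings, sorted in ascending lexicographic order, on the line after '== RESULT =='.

Progress:
  pre ⊆ S: {clear(d), handempty, ontable(d)} ⊆ S  — applicable
  S \ del = {on(e,a)}
  ∪ add   = {holding(d), on(e,a)}

== RESULT ==
["holding(d)", "on(e,a)"]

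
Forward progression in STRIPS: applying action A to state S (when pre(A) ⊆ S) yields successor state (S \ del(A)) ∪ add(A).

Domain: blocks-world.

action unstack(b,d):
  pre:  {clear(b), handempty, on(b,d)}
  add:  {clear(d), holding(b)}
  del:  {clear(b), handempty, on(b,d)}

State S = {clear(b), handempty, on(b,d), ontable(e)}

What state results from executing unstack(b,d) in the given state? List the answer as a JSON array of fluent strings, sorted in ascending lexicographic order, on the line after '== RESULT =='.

Progress:
  pre ⊆ S: {clear(b), handempty, on(b,d)} ⊆ S  — applicable
  S \ del = {ontable(e)}
  ∪ add   = {clear(d), holding(b), ontable(e)}

== RESULT ==
["clear(d)", "holding(b)", "ontable(e)"]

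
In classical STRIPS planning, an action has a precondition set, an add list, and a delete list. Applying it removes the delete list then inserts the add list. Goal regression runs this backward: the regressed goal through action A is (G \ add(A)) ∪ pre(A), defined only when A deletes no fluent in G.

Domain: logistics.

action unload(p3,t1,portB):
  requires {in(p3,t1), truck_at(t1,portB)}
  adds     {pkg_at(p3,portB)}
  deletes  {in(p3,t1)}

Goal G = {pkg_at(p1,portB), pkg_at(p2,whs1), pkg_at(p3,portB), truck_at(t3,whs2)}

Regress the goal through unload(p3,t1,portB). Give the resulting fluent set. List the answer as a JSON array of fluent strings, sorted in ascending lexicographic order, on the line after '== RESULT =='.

Regress:
  G ∩ del = {}  (empty — regression defined)
  G \ add = {pkg_at(p1,portB), pkg_at(p2,whs1), pkg_at(p3,portB), truck_at(t3,whs2)} \ {pkg_at(p3,portB)} = {pkg_at(p1,portB), pkg_at(p2,whs1), truck_at(t3,whs2)}
  ∪ pre   = {pkg_at(p1,portB), pkg_at(p2,whs1), truck_at(t3,whs2)} ∪ {in(p3,t1), truck_at(t1,portB)}
          = {in(p3,t1), pkg_at(p1,portB), pkg_at(p2,whs1), truck_at(t1,portB), truck_at(t3,whs2)}

== RESULT ==
["in(p3,t1)", "pkg_at(p1,portB)", "pkg_at(p2,whs1)", "truck_at(t1,portB)", "truck_at(t3,whs2)"]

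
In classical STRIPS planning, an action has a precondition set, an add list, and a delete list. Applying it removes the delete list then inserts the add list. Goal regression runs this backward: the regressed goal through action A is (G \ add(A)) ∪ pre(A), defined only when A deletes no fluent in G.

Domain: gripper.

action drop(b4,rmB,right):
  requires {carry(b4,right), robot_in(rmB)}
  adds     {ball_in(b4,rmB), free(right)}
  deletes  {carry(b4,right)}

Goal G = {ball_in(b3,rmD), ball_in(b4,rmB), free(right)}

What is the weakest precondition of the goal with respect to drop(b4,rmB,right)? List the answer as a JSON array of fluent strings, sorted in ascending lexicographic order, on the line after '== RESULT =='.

Regress:
  G ∩ del = {}  (empty — regression defined)
  G \ add = {ball_in(b3,rmD), ball_in(b4,rmB), free(right)} \ {ball_in(b4,rmB), free(right)} = {ball_in(b3,rmD)}
  ∪ pre   = {ball_in(b3,rmD)} ∪ {carry(b4,right), robot_in(rmB)}
          = {ball_in(b3,rmD), carry(b4,right), robot_in(rmB)}

== RESULT ==
["ball_in(b3,rmD)", "carry(b4,right)", "robot_in(rmB)"]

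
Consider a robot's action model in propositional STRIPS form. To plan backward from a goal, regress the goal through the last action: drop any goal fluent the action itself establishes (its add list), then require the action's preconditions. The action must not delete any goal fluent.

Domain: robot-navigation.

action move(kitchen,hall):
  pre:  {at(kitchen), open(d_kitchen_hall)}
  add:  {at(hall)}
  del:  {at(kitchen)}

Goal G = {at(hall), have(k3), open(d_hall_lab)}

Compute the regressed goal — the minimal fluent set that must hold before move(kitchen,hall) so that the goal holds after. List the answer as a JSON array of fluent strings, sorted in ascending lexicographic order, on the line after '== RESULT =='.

Compute (G \ add) ∪ pre:
  G ∩ del = {}  (empty — regression defined)
  G \ add = {at(hall), have(k3), open(d_hall_lab)} \ {at(hall)} = {have(k3), open(d_hall_lab)}
  ∪ pre   = {have(k3), open(d_hall_lab)} ∪ {at(kitchen), open(d_kitchen_hall)}
          = {at(kitchen), have(k3), open(d_hall_lab), open(d_kitchen_hall)}

== RESULT ==
["at(kitchen)", "have(k3)", "open(d_hall_lab)", "open(d_kitchen_hall)"]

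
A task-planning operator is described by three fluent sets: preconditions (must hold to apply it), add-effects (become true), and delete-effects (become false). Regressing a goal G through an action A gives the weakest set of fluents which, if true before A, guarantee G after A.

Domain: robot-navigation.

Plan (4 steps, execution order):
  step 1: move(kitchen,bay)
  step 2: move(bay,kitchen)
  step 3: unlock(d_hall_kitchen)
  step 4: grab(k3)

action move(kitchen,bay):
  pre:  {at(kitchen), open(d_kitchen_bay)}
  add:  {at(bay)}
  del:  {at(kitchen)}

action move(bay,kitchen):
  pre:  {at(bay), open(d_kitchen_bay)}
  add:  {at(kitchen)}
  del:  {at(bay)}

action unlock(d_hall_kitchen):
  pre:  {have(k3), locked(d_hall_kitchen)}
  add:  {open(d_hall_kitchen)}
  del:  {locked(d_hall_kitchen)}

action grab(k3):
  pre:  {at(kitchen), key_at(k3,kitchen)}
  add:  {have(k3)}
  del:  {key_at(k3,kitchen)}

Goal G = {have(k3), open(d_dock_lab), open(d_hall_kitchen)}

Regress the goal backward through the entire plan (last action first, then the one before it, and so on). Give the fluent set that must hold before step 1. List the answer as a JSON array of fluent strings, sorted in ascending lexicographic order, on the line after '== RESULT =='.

Work backward from the goal:
  through step 4 (grab(k3)): drop {have(k3)}, keep {open(d_dock_lab), open(d_hall_kitchen)}, require {at(kitchen), key_at(k3,kitchen)}
    → {at(kitchen), key_at(k3,kitchen), open(d_dock_lab), open(d_hall_kitchen)}
  through step 3 (unlock(d_hall_kitchen)): drop {open(d_hall_kitchen)}, keep {at(kitchen), key_at(k3,kitchen), open(d_dock_lab)}, require {have(k3), locked(d_hall_kitchen)}
    → {at(kitchen), have(k3), key_at(k3,kitchen), locked(d_hall_kitchen), open(d_dock_lab)}
  through step 2 (move(bay,kitchen)): drop {at(kitchen)}, keep {have(k3), key_at(k3,kitchen), locked(d_hall_kitchen), open(d_dock_lab)}, require {at(bay), open(d_kitchen_bay)}
    → {at(bay), have(k3), key_at(k3,kitchen), locked(d_hall_kitchen), open(d_dock_lab), open(d_kitchen_bay)}
  through step 1 (move(kitchen,bay)): drop {at(bay)}, keep {have(k3), key_at(k3,kitchen), locked(d_hall_kitchen), open(d_dock_lab), open(d_kitchen_bay)}, require {at(kitchen), open(d_kitchen_bay)}
    → {at(kitchen), have(k3), key_at(k3,kitchen), locked(d_hall_kitchen), open(d_dock_lab), open(d_kitchen_bay)}

== RESULT ==
["at(kitchen)", "have(k3)", "key_at(k3,kitchen)", "locked(d_hall_kitchen)", "open(d_dock_lab)", "open(d_kitchen_bay)"]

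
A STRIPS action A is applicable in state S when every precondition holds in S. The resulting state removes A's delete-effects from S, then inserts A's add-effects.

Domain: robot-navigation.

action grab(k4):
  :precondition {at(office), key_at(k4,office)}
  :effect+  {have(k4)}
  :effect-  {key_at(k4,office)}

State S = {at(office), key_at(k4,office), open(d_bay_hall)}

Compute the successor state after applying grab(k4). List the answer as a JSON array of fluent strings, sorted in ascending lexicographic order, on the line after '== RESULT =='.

Progress:
  pre ⊆ S: {at(office), key_at(k4,office)} ⊆ S  — applicable
  S \ del = {at(office), open(d_bay_hall)}
  ∪ add   = {at(office), have(k4), open(d_bay_hall)}

== RESULT ==
["at(office)", "have(k4)", "open(d_bay_hall)"]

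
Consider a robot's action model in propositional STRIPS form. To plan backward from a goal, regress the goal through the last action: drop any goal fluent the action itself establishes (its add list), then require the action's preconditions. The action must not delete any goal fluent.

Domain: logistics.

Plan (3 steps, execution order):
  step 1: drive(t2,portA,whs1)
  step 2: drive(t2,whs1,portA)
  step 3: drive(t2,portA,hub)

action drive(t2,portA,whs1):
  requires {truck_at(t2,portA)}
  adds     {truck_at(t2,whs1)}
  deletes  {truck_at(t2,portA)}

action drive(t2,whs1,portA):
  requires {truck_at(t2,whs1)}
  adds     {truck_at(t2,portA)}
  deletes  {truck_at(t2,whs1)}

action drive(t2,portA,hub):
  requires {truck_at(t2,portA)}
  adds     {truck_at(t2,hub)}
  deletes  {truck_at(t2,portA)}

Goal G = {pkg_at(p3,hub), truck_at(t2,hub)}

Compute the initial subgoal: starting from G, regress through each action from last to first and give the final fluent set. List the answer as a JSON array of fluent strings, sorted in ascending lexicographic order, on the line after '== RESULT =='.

Work backward from the goal:
  through step 3 (drive(t2,portA,hub)): drop {truck_at(t2,hub)}, keep {pkg_at(p3,hub)}, require {truck_at(t2,portA)}
    → {pkg_at(p3,hub), truck_at(t2,portA)}
  through step 2 (drive(t2,whs1,portA)): drop {truck_at(t2,portA)}, keep {pkg_at(p3,hub)}, require {truck_at(t2,whs1)}
    → {pkg_at(p3,hub), truck_at(t2,whs1)}
  through step 1 (drive(t2,portA,whs1)): drop {truck_at(t2,whs1)}, keep {pkg_at(p3,hub)}, require {truck_at(t2,portA)}
    → {pkg_at(p3,hub), truck_at(t2,portA)}

== RESULT ==
["pkg_at(p3,hub)", "truck_at(t2,portA)"]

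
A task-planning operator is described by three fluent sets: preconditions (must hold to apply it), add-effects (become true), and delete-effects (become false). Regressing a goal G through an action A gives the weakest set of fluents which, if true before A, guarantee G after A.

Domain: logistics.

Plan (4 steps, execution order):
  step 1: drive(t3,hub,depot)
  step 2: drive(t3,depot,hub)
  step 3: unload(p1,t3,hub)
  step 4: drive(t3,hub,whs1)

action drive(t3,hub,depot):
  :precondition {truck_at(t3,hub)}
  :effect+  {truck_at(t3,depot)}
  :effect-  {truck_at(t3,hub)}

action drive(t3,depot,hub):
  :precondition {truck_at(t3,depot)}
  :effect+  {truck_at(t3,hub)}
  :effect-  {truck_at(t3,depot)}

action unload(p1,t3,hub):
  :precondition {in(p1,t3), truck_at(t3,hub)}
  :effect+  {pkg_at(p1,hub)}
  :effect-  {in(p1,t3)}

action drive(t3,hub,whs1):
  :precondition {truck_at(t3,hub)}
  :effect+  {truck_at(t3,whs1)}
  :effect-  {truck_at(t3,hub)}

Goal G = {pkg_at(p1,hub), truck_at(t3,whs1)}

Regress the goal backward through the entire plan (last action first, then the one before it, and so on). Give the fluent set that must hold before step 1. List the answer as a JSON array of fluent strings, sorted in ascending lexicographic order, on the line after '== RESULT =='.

Regress step by step:
  through step 4 (drive(t3,hub,whs1)): drop {truck_at(t3,whs1)}, keep {pkg_at(p1,hub)}, require {truck_at(t3,hub)}
    → {pkg_at(p1,hub), truck_at(t3,hub)}
  through step 3 (unload(p1,t3,hub)): drop {pkg_at(p1,hub)}, keep {truck_at(t3,hub)}, require {in(p1,t3), truck_at(t3,hub)}
    → {in(p1,t3), truck_at(t3,hub)}
  through step 2 (drive(t3,depot,hub)): drop {truck_at(t3,hub)}, keep {in(p1,t3)}, require {truck_at(t3,depot)}
    → {in(p1,t3), truck_at(t3,depot)}
  through step 1 (drive(t3,hub,depot)): drop {truck_at(t3,depot)}, keep {in(p1,t3)}, require {truck_at(t3,hub)}
    → {in(p1,t3), truck_at(t3,hub)}

== RESULT ==
["in(p1,t3)", "truck_at(t3,hub)"]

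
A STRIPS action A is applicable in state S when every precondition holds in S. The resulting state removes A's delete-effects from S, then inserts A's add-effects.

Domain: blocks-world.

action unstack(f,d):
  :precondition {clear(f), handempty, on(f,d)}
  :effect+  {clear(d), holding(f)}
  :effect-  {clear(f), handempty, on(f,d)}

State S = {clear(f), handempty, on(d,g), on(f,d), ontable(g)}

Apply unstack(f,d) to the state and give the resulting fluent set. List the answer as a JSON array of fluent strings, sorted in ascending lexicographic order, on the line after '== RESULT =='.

Compute (S \ del) ∪ add:
  pre ⊆ S: {clear(f), handempty, on(f,d)} ⊆ S  — applicable
  S \ del = {on(d,g), ontable(g)}
  ∪ add   = {clear(d), holding(f), on(d,g), ontable(g)}

== RESULT ==
["clear(d)", "holding(f)", "on(d,g)", "ontable(g)"]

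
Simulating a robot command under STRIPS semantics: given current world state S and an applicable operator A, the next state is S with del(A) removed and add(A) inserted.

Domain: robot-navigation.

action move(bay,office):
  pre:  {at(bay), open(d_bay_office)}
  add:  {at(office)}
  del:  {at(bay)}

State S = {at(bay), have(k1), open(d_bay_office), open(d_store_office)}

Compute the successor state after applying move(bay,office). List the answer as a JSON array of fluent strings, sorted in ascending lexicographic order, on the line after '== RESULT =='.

Progress:
  pre ⊆ S: {at(bay), open(d_bay_office)} ⊆ S  — applicable
  S \ del = {have(k1), open(d_bay_office), open(d_store_office)}
  ∪ add   = {at(office), have(k1), open(d_bay_office), open(d_store_office)}

== RESULT ==
["at(office)", "have(k1)", "open(d_bay_office)", "open(d_store_office)"]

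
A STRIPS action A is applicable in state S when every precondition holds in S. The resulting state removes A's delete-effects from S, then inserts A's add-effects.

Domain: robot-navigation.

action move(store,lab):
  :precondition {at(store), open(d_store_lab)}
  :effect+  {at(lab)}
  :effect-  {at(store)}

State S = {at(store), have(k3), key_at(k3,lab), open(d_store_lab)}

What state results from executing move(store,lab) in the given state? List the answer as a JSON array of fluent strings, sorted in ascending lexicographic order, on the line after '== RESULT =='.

Progress:
  pre ⊆ S: {at(store), open(d_store_lab)} ⊆ S  — applicable
  S \ del = {have(k3), key_at(k3,lab), open(d_store_lab)}
  ∪ add   = {at(lab), have(k3), key_at(k3,lab), open(d_store_lab)}

== RESULT ==
["at(lab)", "have(k3)", "key_at(k3,lab)", "open(d_store_lab)"]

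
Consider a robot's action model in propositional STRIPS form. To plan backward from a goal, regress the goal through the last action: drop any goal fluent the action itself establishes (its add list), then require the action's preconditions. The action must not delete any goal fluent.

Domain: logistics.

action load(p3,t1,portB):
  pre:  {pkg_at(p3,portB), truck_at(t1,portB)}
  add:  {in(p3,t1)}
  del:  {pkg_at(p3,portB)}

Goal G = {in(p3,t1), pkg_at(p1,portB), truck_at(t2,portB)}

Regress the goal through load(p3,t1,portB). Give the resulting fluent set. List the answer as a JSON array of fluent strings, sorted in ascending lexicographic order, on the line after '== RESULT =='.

Compute (G \ add) ∪ pre:
  G ∩ del = {}  (empty — regression defined)
  G \ add = {in(p3,t1), pkg_at(p1,portB), truck_at(t2,portB)} \ {in(p3,t1)} = {pkg_at(p1,portB), truck_at(t2,portB)}
  ∪ pre   = {pkg_at(p1,portB), truck_at(t2,portB)} ∪ {pkg_at(p3,portB), truck_at(t1,portB)}
          = {pkg_at(p1,portB), pkg_at(p3,portB), truck_at(t1,portB), truck_at(t2,portB)}

== RESULT ==
["pkg_at(p1,portB)", "pkg_at(p3,portB)", "truck_at(t1,portB)", "truck_at(t2,portB)"]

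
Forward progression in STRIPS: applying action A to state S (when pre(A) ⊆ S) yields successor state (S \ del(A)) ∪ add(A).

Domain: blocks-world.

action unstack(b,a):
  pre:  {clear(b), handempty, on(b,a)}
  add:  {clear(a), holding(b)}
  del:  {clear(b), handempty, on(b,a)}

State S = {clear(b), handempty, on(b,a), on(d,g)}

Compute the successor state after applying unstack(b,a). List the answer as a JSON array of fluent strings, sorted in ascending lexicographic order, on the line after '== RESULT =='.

Progress:
  pre ⊆ S: {clear(b), handempty, on(b,a)} ⊆ S  — applicable
  S \ del = {on(d,g)}
  ∪ add   = {clear(a), holding(b), on(d,g)}

== RESULT ==
["clear(a)", "holding(b)", "on(d,g)"]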